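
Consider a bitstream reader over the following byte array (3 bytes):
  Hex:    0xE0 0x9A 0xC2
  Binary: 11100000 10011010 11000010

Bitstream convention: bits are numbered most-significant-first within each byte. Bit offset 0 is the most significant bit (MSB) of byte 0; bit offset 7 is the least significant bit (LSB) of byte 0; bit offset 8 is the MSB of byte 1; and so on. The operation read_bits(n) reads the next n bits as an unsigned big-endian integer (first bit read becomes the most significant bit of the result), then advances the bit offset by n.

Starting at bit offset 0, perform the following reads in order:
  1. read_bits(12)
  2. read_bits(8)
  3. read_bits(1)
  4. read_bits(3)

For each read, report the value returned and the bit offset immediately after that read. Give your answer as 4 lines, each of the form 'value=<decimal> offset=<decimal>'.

Answer: value=3593 offset=12
value=172 offset=20
value=0 offset=21
value=2 offset=24

Derivation:
Read 1: bits[0:12] width=12 -> value=3593 (bin 111000001001); offset now 12 = byte 1 bit 4; 12 bits remain
Read 2: bits[12:20] width=8 -> value=172 (bin 10101100); offset now 20 = byte 2 bit 4; 4 bits remain
Read 3: bits[20:21] width=1 -> value=0 (bin 0); offset now 21 = byte 2 bit 5; 3 bits remain
Read 4: bits[21:24] width=3 -> value=2 (bin 010); offset now 24 = byte 3 bit 0; 0 bits remain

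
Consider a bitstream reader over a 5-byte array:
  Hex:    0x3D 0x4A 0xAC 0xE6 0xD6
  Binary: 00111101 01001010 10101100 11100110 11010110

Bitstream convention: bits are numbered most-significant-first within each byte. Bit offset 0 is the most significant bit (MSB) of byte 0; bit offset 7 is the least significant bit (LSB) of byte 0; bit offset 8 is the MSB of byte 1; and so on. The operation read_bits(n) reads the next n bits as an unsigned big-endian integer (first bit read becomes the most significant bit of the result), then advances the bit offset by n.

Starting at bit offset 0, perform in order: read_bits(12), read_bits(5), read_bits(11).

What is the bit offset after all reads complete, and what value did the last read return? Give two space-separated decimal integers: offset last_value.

Read 1: bits[0:12] width=12 -> value=980 (bin 001111010100); offset now 12 = byte 1 bit 4; 28 bits remain
Read 2: bits[12:17] width=5 -> value=21 (bin 10101); offset now 17 = byte 2 bit 1; 23 bits remain
Read 3: bits[17:28] width=11 -> value=718 (bin 01011001110); offset now 28 = byte 3 bit 4; 12 bits remain

Answer: 28 718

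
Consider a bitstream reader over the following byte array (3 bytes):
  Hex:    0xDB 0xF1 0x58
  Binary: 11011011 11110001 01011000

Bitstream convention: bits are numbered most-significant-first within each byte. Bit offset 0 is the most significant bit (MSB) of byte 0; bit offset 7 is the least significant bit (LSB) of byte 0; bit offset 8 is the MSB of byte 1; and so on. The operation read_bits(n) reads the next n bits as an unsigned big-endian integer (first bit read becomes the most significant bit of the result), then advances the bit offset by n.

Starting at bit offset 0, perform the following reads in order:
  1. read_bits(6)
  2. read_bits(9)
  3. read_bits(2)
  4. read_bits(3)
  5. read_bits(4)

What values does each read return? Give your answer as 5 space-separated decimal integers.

Read 1: bits[0:6] width=6 -> value=54 (bin 110110); offset now 6 = byte 0 bit 6; 18 bits remain
Read 2: bits[6:15] width=9 -> value=504 (bin 111111000); offset now 15 = byte 1 bit 7; 9 bits remain
Read 3: bits[15:17] width=2 -> value=2 (bin 10); offset now 17 = byte 2 bit 1; 7 bits remain
Read 4: bits[17:20] width=3 -> value=5 (bin 101); offset now 20 = byte 2 bit 4; 4 bits remain
Read 5: bits[20:24] width=4 -> value=8 (bin 1000); offset now 24 = byte 3 bit 0; 0 bits remain

Answer: 54 504 2 5 8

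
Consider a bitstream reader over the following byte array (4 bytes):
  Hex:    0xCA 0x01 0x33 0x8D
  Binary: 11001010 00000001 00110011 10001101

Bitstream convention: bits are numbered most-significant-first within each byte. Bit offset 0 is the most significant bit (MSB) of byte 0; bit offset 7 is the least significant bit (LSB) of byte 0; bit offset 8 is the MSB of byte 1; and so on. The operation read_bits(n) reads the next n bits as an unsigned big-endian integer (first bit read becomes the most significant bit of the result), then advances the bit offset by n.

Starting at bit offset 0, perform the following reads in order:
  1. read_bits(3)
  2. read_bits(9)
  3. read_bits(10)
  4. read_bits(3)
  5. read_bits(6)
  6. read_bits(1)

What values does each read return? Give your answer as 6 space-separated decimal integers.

Read 1: bits[0:3] width=3 -> value=6 (bin 110); offset now 3 = byte 0 bit 3; 29 bits remain
Read 2: bits[3:12] width=9 -> value=160 (bin 010100000); offset now 12 = byte 1 bit 4; 20 bits remain
Read 3: bits[12:22] width=10 -> value=76 (bin 0001001100); offset now 22 = byte 2 bit 6; 10 bits remain
Read 4: bits[22:25] width=3 -> value=7 (bin 111); offset now 25 = byte 3 bit 1; 7 bits remain
Read 5: bits[25:31] width=6 -> value=6 (bin 000110); offset now 31 = byte 3 bit 7; 1 bits remain
Read 6: bits[31:32] width=1 -> value=1 (bin 1); offset now 32 = byte 4 bit 0; 0 bits remain

Answer: 6 160 76 7 6 1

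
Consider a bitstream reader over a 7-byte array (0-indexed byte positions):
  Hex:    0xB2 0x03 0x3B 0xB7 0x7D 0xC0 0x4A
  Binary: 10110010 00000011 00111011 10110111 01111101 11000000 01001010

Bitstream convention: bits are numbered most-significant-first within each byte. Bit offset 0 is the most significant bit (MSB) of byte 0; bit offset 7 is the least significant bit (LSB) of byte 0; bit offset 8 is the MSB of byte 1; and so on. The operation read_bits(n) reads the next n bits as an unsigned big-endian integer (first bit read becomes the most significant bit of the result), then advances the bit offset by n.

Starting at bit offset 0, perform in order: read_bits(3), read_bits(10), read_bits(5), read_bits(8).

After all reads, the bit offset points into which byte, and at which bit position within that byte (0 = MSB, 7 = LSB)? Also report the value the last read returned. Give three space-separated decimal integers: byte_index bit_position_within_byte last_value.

Read 1: bits[0:3] width=3 -> value=5 (bin 101); offset now 3 = byte 0 bit 3; 53 bits remain
Read 2: bits[3:13] width=10 -> value=576 (bin 1001000000); offset now 13 = byte 1 bit 5; 43 bits remain
Read 3: bits[13:18] width=5 -> value=12 (bin 01100); offset now 18 = byte 2 bit 2; 38 bits remain
Read 4: bits[18:26] width=8 -> value=238 (bin 11101110); offset now 26 = byte 3 bit 2; 30 bits remain

Answer: 3 2 238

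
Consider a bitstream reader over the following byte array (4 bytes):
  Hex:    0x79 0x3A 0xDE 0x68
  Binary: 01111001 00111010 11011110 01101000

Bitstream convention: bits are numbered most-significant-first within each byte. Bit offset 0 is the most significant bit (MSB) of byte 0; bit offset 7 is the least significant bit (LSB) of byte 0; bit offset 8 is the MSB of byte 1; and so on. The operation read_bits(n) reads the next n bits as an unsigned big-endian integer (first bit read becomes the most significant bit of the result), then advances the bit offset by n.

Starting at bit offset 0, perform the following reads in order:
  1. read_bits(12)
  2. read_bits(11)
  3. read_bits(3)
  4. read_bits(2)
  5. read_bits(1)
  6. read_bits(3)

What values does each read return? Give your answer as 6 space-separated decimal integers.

Read 1: bits[0:12] width=12 -> value=1939 (bin 011110010011); offset now 12 = byte 1 bit 4; 20 bits remain
Read 2: bits[12:23] width=11 -> value=1391 (bin 10101101111); offset now 23 = byte 2 bit 7; 9 bits remain
Read 3: bits[23:26] width=3 -> value=1 (bin 001); offset now 26 = byte 3 bit 2; 6 bits remain
Read 4: bits[26:28] width=2 -> value=2 (bin 10); offset now 28 = byte 3 bit 4; 4 bits remain
Read 5: bits[28:29] width=1 -> value=1 (bin 1); offset now 29 = byte 3 bit 5; 3 bits remain
Read 6: bits[29:32] width=3 -> value=0 (bin 000); offset now 32 = byte 4 bit 0; 0 bits remain

Answer: 1939 1391 1 2 1 0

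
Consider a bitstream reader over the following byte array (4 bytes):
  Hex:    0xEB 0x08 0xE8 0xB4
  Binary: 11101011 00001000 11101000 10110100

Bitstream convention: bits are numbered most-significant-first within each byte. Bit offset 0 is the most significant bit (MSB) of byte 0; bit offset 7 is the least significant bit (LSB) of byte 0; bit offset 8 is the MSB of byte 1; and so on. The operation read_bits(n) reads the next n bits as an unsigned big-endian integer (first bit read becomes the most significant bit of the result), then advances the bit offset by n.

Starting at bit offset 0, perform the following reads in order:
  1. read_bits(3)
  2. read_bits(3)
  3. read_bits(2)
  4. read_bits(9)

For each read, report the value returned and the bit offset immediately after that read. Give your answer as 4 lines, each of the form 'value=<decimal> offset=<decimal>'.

Answer: value=7 offset=3
value=2 offset=6
value=3 offset=8
value=17 offset=17

Derivation:
Read 1: bits[0:3] width=3 -> value=7 (bin 111); offset now 3 = byte 0 bit 3; 29 bits remain
Read 2: bits[3:6] width=3 -> value=2 (bin 010); offset now 6 = byte 0 bit 6; 26 bits remain
Read 3: bits[6:8] width=2 -> value=3 (bin 11); offset now 8 = byte 1 bit 0; 24 bits remain
Read 4: bits[8:17] width=9 -> value=17 (bin 000010001); offset now 17 = byte 2 bit 1; 15 bits remain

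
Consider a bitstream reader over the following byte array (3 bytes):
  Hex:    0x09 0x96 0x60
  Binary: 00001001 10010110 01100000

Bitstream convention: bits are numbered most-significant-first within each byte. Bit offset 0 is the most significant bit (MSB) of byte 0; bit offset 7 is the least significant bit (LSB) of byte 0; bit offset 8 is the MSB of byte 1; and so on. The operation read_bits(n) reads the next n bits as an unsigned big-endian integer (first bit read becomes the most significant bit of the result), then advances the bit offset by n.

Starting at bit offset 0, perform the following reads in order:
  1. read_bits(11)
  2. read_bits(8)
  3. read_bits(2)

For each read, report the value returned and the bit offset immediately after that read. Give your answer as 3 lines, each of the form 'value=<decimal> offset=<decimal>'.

Answer: value=76 offset=11
value=179 offset=19
value=0 offset=21

Derivation:
Read 1: bits[0:11] width=11 -> value=76 (bin 00001001100); offset now 11 = byte 1 bit 3; 13 bits remain
Read 2: bits[11:19] width=8 -> value=179 (bin 10110011); offset now 19 = byte 2 bit 3; 5 bits remain
Read 3: bits[19:21] width=2 -> value=0 (bin 00); offset now 21 = byte 2 bit 5; 3 bits remain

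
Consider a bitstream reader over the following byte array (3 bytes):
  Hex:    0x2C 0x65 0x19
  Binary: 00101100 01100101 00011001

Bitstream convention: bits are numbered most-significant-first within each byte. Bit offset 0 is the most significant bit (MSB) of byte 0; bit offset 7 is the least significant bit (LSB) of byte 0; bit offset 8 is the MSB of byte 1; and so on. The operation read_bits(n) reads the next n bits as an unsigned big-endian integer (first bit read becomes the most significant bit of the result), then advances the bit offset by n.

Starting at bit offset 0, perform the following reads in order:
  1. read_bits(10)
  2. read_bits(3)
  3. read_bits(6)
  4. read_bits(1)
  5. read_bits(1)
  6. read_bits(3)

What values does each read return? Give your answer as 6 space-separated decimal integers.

Answer: 177 4 40 1 1 1

Derivation:
Read 1: bits[0:10] width=10 -> value=177 (bin 0010110001); offset now 10 = byte 1 bit 2; 14 bits remain
Read 2: bits[10:13] width=3 -> value=4 (bin 100); offset now 13 = byte 1 bit 5; 11 bits remain
Read 3: bits[13:19] width=6 -> value=40 (bin 101000); offset now 19 = byte 2 bit 3; 5 bits remain
Read 4: bits[19:20] width=1 -> value=1 (bin 1); offset now 20 = byte 2 bit 4; 4 bits remain
Read 5: bits[20:21] width=1 -> value=1 (bin 1); offset now 21 = byte 2 bit 5; 3 bits remain
Read 6: bits[21:24] width=3 -> value=1 (bin 001); offset now 24 = byte 3 bit 0; 0 bits remain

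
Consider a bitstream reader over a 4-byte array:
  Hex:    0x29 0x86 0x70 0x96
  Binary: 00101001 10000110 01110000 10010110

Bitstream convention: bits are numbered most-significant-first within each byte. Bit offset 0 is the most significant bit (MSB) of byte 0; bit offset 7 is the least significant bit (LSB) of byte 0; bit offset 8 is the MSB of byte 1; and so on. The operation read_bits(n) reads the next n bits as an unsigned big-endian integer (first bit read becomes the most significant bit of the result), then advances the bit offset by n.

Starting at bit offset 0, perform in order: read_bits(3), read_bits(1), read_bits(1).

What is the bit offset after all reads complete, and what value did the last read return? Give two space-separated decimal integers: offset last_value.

Read 1: bits[0:3] width=3 -> value=1 (bin 001); offset now 3 = byte 0 bit 3; 29 bits remain
Read 2: bits[3:4] width=1 -> value=0 (bin 0); offset now 4 = byte 0 bit 4; 28 bits remain
Read 3: bits[4:5] width=1 -> value=1 (bin 1); offset now 5 = byte 0 bit 5; 27 bits remain

Answer: 5 1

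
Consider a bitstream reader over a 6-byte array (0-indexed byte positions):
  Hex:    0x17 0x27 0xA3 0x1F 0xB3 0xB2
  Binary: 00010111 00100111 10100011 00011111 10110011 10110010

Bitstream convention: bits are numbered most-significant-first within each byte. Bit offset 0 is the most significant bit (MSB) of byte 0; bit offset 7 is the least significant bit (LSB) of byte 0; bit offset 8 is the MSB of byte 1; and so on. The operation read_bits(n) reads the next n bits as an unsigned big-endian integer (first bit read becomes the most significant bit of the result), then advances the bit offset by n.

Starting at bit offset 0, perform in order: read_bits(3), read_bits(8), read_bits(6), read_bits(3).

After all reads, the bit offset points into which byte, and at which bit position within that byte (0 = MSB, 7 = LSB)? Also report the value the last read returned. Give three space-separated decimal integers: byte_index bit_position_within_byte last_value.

Read 1: bits[0:3] width=3 -> value=0 (bin 000); offset now 3 = byte 0 bit 3; 45 bits remain
Read 2: bits[3:11] width=8 -> value=185 (bin 10111001); offset now 11 = byte 1 bit 3; 37 bits remain
Read 3: bits[11:17] width=6 -> value=15 (bin 001111); offset now 17 = byte 2 bit 1; 31 bits remain
Read 4: bits[17:20] width=3 -> value=2 (bin 010); offset now 20 = byte 2 bit 4; 28 bits remain

Answer: 2 4 2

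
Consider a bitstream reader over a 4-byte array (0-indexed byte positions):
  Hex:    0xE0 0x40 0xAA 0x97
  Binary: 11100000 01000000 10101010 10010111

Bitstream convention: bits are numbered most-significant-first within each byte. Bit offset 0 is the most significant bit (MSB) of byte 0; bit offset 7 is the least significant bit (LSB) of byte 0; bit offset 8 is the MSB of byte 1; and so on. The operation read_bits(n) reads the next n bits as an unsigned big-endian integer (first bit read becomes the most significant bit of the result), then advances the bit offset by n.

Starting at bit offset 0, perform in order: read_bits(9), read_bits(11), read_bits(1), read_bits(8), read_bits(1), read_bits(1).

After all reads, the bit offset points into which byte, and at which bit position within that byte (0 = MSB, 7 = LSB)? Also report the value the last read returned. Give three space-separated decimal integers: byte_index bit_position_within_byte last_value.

Answer: 3 7 1

Derivation:
Read 1: bits[0:9] width=9 -> value=448 (bin 111000000); offset now 9 = byte 1 bit 1; 23 bits remain
Read 2: bits[9:20] width=11 -> value=1034 (bin 10000001010); offset now 20 = byte 2 bit 4; 12 bits remain
Read 3: bits[20:21] width=1 -> value=1 (bin 1); offset now 21 = byte 2 bit 5; 11 bits remain
Read 4: bits[21:29] width=8 -> value=82 (bin 01010010); offset now 29 = byte 3 bit 5; 3 bits remain
Read 5: bits[29:30] width=1 -> value=1 (bin 1); offset now 30 = byte 3 bit 6; 2 bits remain
Read 6: bits[30:31] width=1 -> value=1 (bin 1); offset now 31 = byte 3 bit 7; 1 bits remain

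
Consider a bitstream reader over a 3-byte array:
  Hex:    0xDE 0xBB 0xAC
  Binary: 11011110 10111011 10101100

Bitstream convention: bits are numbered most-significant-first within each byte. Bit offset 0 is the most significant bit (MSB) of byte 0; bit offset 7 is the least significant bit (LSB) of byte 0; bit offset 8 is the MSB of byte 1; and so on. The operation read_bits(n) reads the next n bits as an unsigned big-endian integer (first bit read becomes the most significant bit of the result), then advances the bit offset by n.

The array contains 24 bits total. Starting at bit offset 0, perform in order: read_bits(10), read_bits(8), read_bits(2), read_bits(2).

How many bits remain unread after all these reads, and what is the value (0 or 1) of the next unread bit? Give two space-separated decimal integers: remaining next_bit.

Read 1: bits[0:10] width=10 -> value=890 (bin 1101111010); offset now 10 = byte 1 bit 2; 14 bits remain
Read 2: bits[10:18] width=8 -> value=238 (bin 11101110); offset now 18 = byte 2 bit 2; 6 bits remain
Read 3: bits[18:20] width=2 -> value=2 (bin 10); offset now 20 = byte 2 bit 4; 4 bits remain
Read 4: bits[20:22] width=2 -> value=3 (bin 11); offset now 22 = byte 2 bit 6; 2 bits remain

Answer: 2 0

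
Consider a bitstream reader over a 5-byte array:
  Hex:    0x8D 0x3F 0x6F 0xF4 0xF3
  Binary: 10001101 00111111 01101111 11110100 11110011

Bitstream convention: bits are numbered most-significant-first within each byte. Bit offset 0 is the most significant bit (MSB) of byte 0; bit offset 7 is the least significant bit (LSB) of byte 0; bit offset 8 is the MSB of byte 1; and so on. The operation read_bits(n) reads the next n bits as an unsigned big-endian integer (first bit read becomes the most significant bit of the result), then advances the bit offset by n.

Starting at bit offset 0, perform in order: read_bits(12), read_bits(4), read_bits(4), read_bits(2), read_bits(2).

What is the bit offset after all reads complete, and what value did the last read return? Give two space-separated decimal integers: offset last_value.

Read 1: bits[0:12] width=12 -> value=2259 (bin 100011010011); offset now 12 = byte 1 bit 4; 28 bits remain
Read 2: bits[12:16] width=4 -> value=15 (bin 1111); offset now 16 = byte 2 bit 0; 24 bits remain
Read 3: bits[16:20] width=4 -> value=6 (bin 0110); offset now 20 = byte 2 bit 4; 20 bits remain
Read 4: bits[20:22] width=2 -> value=3 (bin 11); offset now 22 = byte 2 bit 6; 18 bits remain
Read 5: bits[22:24] width=2 -> value=3 (bin 11); offset now 24 = byte 3 bit 0; 16 bits remain

Answer: 24 3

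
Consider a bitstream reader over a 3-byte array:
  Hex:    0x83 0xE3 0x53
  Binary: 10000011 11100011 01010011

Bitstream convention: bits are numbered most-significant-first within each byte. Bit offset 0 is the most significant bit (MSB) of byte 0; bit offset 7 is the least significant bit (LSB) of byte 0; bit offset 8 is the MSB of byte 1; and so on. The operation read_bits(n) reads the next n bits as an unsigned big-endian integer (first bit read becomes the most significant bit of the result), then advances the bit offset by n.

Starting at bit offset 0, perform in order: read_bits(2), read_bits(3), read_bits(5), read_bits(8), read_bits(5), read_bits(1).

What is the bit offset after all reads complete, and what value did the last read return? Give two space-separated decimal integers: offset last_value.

Read 1: bits[0:2] width=2 -> value=2 (bin 10); offset now 2 = byte 0 bit 2; 22 bits remain
Read 2: bits[2:5] width=3 -> value=0 (bin 000); offset now 5 = byte 0 bit 5; 19 bits remain
Read 3: bits[5:10] width=5 -> value=15 (bin 01111); offset now 10 = byte 1 bit 2; 14 bits remain
Read 4: bits[10:18] width=8 -> value=141 (bin 10001101); offset now 18 = byte 2 bit 2; 6 bits remain
Read 5: bits[18:23] width=5 -> value=9 (bin 01001); offset now 23 = byte 2 bit 7; 1 bits remain
Read 6: bits[23:24] width=1 -> value=1 (bin 1); offset now 24 = byte 3 bit 0; 0 bits remain

Answer: 24 1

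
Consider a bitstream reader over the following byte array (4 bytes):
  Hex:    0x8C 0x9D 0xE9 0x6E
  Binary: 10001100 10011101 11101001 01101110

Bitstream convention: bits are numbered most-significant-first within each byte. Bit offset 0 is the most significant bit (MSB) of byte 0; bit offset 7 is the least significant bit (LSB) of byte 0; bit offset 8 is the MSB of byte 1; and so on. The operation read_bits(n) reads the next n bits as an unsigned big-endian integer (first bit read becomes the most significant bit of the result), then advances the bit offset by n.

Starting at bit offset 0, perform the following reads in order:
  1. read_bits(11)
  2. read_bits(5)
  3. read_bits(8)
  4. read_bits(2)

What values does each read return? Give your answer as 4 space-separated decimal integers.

Read 1: bits[0:11] width=11 -> value=1124 (bin 10001100100); offset now 11 = byte 1 bit 3; 21 bits remain
Read 2: bits[11:16] width=5 -> value=29 (bin 11101); offset now 16 = byte 2 bit 0; 16 bits remain
Read 3: bits[16:24] width=8 -> value=233 (bin 11101001); offset now 24 = byte 3 bit 0; 8 bits remain
Read 4: bits[24:26] width=2 -> value=1 (bin 01); offset now 26 = byte 3 bit 2; 6 bits remain

Answer: 1124 29 233 1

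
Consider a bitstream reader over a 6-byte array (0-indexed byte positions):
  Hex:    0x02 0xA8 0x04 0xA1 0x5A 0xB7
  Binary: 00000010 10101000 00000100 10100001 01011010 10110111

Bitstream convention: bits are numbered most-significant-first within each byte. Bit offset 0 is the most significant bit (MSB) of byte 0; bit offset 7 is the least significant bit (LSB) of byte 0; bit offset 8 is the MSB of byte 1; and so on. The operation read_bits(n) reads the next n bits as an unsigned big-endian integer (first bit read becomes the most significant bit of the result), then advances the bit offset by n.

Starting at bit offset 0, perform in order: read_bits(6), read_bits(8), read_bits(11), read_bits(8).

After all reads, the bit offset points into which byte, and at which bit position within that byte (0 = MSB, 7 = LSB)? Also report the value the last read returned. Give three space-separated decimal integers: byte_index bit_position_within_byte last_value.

Read 1: bits[0:6] width=6 -> value=0 (bin 000000); offset now 6 = byte 0 bit 6; 42 bits remain
Read 2: bits[6:14] width=8 -> value=170 (bin 10101010); offset now 14 = byte 1 bit 6; 34 bits remain
Read 3: bits[14:25] width=11 -> value=9 (bin 00000001001); offset now 25 = byte 3 bit 1; 23 bits remain
Read 4: bits[25:33] width=8 -> value=66 (bin 01000010); offset now 33 = byte 4 bit 1; 15 bits remain

Answer: 4 1 66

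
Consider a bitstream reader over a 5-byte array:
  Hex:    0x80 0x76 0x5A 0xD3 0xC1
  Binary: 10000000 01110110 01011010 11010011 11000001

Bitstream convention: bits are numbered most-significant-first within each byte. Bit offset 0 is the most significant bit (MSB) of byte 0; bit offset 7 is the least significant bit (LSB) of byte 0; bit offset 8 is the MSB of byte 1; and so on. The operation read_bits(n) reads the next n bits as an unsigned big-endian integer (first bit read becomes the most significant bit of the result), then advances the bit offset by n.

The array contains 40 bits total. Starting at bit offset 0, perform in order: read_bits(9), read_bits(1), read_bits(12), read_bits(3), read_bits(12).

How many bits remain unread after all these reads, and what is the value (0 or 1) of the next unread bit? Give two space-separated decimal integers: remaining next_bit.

Read 1: bits[0:9] width=9 -> value=256 (bin 100000000); offset now 9 = byte 1 bit 1; 31 bits remain
Read 2: bits[9:10] width=1 -> value=1 (bin 1); offset now 10 = byte 1 bit 2; 30 bits remain
Read 3: bits[10:22] width=12 -> value=3478 (bin 110110010110); offset now 22 = byte 2 bit 6; 18 bits remain
Read 4: bits[22:25] width=3 -> value=5 (bin 101); offset now 25 = byte 3 bit 1; 15 bits remain
Read 5: bits[25:37] width=12 -> value=2680 (bin 101001111000); offset now 37 = byte 4 bit 5; 3 bits remain

Answer: 3 0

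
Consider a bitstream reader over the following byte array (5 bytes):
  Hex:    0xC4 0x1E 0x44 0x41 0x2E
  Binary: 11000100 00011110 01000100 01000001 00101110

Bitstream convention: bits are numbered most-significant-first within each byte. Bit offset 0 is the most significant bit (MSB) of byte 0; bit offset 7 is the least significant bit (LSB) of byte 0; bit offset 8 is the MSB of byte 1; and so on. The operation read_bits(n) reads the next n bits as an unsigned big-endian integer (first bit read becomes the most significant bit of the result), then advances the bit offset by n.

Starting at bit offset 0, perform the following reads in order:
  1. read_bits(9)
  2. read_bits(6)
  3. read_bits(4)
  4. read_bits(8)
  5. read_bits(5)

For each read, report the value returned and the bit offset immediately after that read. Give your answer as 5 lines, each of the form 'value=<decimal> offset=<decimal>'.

Read 1: bits[0:9] width=9 -> value=392 (bin 110001000); offset now 9 = byte 1 bit 1; 31 bits remain
Read 2: bits[9:15] width=6 -> value=15 (bin 001111); offset now 15 = byte 1 bit 7; 25 bits remain
Read 3: bits[15:19] width=4 -> value=2 (bin 0010); offset now 19 = byte 2 bit 3; 21 bits remain
Read 4: bits[19:27] width=8 -> value=34 (bin 00100010); offset now 27 = byte 3 bit 3; 13 bits remain
Read 5: bits[27:32] width=5 -> value=1 (bin 00001); offset now 32 = byte 4 bit 0; 8 bits remain

Answer: value=392 offset=9
value=15 offset=15
value=2 offset=19
value=34 offset=27
value=1 offset=32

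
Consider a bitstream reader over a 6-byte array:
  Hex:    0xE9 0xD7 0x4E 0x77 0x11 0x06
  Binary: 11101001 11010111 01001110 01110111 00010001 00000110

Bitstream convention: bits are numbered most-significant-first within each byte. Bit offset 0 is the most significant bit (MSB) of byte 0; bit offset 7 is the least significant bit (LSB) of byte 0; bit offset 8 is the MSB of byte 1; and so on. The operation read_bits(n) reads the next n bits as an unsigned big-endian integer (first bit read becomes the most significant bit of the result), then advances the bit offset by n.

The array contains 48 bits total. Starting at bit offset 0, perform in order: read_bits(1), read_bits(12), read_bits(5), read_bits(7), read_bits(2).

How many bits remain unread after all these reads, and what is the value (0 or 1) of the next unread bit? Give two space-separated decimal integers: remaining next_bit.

Read 1: bits[0:1] width=1 -> value=1 (bin 1); offset now 1 = byte 0 bit 1; 47 bits remain
Read 2: bits[1:13] width=12 -> value=3386 (bin 110100111010); offset now 13 = byte 1 bit 5; 35 bits remain
Read 3: bits[13:18] width=5 -> value=29 (bin 11101); offset now 18 = byte 2 bit 2; 30 bits remain
Read 4: bits[18:25] width=7 -> value=28 (bin 0011100); offset now 25 = byte 3 bit 1; 23 bits remain
Read 5: bits[25:27] width=2 -> value=3 (bin 11); offset now 27 = byte 3 bit 3; 21 bits remain

Answer: 21 1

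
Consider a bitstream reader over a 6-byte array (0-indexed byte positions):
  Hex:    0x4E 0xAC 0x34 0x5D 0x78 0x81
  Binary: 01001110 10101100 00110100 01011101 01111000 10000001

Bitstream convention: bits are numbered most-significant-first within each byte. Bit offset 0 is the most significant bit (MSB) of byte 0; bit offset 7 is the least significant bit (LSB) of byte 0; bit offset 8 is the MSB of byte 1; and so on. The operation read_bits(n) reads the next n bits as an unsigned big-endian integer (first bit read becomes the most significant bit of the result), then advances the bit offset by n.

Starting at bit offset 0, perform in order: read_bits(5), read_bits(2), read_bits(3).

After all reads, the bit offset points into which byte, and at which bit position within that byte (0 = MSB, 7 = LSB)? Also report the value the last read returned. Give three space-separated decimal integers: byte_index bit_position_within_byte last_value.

Read 1: bits[0:5] width=5 -> value=9 (bin 01001); offset now 5 = byte 0 bit 5; 43 bits remain
Read 2: bits[5:7] width=2 -> value=3 (bin 11); offset now 7 = byte 0 bit 7; 41 bits remain
Read 3: bits[7:10] width=3 -> value=2 (bin 010); offset now 10 = byte 1 bit 2; 38 bits remain

Answer: 1 2 2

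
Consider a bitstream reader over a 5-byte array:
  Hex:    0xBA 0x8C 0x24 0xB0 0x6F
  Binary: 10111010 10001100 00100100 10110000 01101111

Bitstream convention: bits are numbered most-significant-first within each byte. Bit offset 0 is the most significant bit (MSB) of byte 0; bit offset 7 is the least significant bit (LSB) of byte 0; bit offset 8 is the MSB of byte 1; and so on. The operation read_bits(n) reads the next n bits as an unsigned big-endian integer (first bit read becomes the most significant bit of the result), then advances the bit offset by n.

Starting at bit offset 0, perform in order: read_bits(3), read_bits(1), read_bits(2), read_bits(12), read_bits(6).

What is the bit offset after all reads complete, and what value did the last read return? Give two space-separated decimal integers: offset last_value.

Answer: 24 36

Derivation:
Read 1: bits[0:3] width=3 -> value=5 (bin 101); offset now 3 = byte 0 bit 3; 37 bits remain
Read 2: bits[3:4] width=1 -> value=1 (bin 1); offset now 4 = byte 0 bit 4; 36 bits remain
Read 3: bits[4:6] width=2 -> value=2 (bin 10); offset now 6 = byte 0 bit 6; 34 bits remain
Read 4: bits[6:18] width=12 -> value=2608 (bin 101000110000); offset now 18 = byte 2 bit 2; 22 bits remain
Read 5: bits[18:24] width=6 -> value=36 (bin 100100); offset now 24 = byte 3 bit 0; 16 bits remain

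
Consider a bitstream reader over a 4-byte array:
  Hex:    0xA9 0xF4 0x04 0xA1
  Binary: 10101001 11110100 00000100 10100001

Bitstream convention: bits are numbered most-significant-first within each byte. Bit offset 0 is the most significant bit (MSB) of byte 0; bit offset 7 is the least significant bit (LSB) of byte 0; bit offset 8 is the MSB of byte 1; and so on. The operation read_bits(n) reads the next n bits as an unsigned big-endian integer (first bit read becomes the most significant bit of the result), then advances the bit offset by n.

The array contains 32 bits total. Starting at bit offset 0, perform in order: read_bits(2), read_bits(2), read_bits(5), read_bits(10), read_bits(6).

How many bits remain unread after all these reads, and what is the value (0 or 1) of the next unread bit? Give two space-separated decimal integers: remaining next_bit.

Read 1: bits[0:2] width=2 -> value=2 (bin 10); offset now 2 = byte 0 bit 2; 30 bits remain
Read 2: bits[2:4] width=2 -> value=2 (bin 10); offset now 4 = byte 0 bit 4; 28 bits remain
Read 3: bits[4:9] width=5 -> value=19 (bin 10011); offset now 9 = byte 1 bit 1; 23 bits remain
Read 4: bits[9:19] width=10 -> value=928 (bin 1110100000); offset now 19 = byte 2 bit 3; 13 bits remain
Read 5: bits[19:25] width=6 -> value=9 (bin 001001); offset now 25 = byte 3 bit 1; 7 bits remain

Answer: 7 0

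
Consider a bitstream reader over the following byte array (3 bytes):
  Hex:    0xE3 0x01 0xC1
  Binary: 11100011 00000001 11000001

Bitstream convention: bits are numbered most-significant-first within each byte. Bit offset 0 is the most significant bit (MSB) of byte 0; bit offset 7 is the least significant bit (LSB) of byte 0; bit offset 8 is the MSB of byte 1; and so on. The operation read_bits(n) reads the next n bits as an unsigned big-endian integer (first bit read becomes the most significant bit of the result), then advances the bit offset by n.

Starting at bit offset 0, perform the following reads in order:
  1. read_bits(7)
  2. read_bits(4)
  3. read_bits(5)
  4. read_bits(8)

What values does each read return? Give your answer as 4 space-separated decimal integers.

Answer: 113 8 1 193

Derivation:
Read 1: bits[0:7] width=7 -> value=113 (bin 1110001); offset now 7 = byte 0 bit 7; 17 bits remain
Read 2: bits[7:11] width=4 -> value=8 (bin 1000); offset now 11 = byte 1 bit 3; 13 bits remain
Read 3: bits[11:16] width=5 -> value=1 (bin 00001); offset now 16 = byte 2 bit 0; 8 bits remain
Read 4: bits[16:24] width=8 -> value=193 (bin 11000001); offset now 24 = byte 3 bit 0; 0 bits remain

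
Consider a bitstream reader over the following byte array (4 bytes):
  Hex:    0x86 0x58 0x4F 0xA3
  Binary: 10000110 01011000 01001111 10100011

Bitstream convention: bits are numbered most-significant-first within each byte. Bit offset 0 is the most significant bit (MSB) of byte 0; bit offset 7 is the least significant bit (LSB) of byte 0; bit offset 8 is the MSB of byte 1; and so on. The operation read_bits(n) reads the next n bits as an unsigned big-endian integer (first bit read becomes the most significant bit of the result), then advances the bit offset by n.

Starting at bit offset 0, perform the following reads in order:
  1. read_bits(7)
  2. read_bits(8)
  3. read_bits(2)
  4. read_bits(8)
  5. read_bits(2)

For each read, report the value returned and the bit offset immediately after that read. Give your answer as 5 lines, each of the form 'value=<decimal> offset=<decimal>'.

Answer: value=67 offset=7
value=44 offset=15
value=0 offset=17
value=159 offset=25
value=1 offset=27

Derivation:
Read 1: bits[0:7] width=7 -> value=67 (bin 1000011); offset now 7 = byte 0 bit 7; 25 bits remain
Read 2: bits[7:15] width=8 -> value=44 (bin 00101100); offset now 15 = byte 1 bit 7; 17 bits remain
Read 3: bits[15:17] width=2 -> value=0 (bin 00); offset now 17 = byte 2 bit 1; 15 bits remain
Read 4: bits[17:25] width=8 -> value=159 (bin 10011111); offset now 25 = byte 3 bit 1; 7 bits remain
Read 5: bits[25:27] width=2 -> value=1 (bin 01); offset now 27 = byte 3 bit 3; 5 bits remain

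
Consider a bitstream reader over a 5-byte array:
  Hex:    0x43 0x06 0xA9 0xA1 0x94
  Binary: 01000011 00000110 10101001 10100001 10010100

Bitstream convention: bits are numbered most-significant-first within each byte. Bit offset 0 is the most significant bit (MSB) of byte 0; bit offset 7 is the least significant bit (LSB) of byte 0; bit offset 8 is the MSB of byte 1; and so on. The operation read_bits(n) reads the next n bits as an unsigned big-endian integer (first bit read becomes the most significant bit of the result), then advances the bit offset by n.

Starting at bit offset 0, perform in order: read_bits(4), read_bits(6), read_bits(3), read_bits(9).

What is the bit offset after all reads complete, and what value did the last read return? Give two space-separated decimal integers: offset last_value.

Read 1: bits[0:4] width=4 -> value=4 (bin 0100); offset now 4 = byte 0 bit 4; 36 bits remain
Read 2: bits[4:10] width=6 -> value=12 (bin 001100); offset now 10 = byte 1 bit 2; 30 bits remain
Read 3: bits[10:13] width=3 -> value=0 (bin 000); offset now 13 = byte 1 bit 5; 27 bits remain
Read 4: bits[13:22] width=9 -> value=426 (bin 110101010); offset now 22 = byte 2 bit 6; 18 bits remain

Answer: 22 426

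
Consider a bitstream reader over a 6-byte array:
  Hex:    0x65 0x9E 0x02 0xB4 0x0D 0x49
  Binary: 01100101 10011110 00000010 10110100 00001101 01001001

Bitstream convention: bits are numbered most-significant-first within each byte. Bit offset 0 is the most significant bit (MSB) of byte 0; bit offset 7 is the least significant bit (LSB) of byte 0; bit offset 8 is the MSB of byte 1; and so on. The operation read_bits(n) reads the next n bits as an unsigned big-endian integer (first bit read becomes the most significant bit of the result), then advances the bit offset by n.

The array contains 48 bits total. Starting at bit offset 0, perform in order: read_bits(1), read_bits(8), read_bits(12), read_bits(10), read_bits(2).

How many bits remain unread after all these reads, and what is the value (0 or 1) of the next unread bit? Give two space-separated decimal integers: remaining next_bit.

Read 1: bits[0:1] width=1 -> value=0 (bin 0); offset now 1 = byte 0 bit 1; 47 bits remain
Read 2: bits[1:9] width=8 -> value=203 (bin 11001011); offset now 9 = byte 1 bit 1; 39 bits remain
Read 3: bits[9:21] width=12 -> value=960 (bin 001111000000); offset now 21 = byte 2 bit 5; 27 bits remain
Read 4: bits[21:31] width=10 -> value=346 (bin 0101011010); offset now 31 = byte 3 bit 7; 17 bits remain
Read 5: bits[31:33] width=2 -> value=0 (bin 00); offset now 33 = byte 4 bit 1; 15 bits remain

Answer: 15 0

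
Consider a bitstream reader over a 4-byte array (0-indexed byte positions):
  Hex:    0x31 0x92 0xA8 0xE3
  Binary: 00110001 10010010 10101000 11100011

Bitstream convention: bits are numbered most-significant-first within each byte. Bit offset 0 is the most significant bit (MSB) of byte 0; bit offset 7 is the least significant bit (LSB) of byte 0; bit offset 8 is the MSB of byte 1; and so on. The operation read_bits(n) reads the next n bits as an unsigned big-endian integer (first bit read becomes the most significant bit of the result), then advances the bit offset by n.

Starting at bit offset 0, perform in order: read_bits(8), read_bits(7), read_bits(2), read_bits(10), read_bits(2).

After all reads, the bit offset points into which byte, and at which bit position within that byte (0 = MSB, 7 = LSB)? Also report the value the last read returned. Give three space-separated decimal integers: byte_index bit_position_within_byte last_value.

Answer: 3 5 0

Derivation:
Read 1: bits[0:8] width=8 -> value=49 (bin 00110001); offset now 8 = byte 1 bit 0; 24 bits remain
Read 2: bits[8:15] width=7 -> value=73 (bin 1001001); offset now 15 = byte 1 bit 7; 17 bits remain
Read 3: bits[15:17] width=2 -> value=1 (bin 01); offset now 17 = byte 2 bit 1; 15 bits remain
Read 4: bits[17:27] width=10 -> value=327 (bin 0101000111); offset now 27 = byte 3 bit 3; 5 bits remain
Read 5: bits[27:29] width=2 -> value=0 (bin 00); offset now 29 = byte 3 bit 5; 3 bits remain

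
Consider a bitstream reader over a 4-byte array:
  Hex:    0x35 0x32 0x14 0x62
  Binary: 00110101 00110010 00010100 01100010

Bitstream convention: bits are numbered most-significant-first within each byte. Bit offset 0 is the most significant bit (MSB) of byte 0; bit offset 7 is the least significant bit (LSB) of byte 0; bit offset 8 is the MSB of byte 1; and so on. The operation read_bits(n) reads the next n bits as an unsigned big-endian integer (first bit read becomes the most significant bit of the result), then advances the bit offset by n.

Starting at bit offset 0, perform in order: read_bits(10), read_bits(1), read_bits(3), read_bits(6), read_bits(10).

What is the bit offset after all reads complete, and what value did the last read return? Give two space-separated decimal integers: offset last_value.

Answer: 30 280

Derivation:
Read 1: bits[0:10] width=10 -> value=212 (bin 0011010100); offset now 10 = byte 1 bit 2; 22 bits remain
Read 2: bits[10:11] width=1 -> value=1 (bin 1); offset now 11 = byte 1 bit 3; 21 bits remain
Read 3: bits[11:14] width=3 -> value=4 (bin 100); offset now 14 = byte 1 bit 6; 18 bits remain
Read 4: bits[14:20] width=6 -> value=33 (bin 100001); offset now 20 = byte 2 bit 4; 12 bits remain
Read 5: bits[20:30] width=10 -> value=280 (bin 0100011000); offset now 30 = byte 3 bit 6; 2 bits remain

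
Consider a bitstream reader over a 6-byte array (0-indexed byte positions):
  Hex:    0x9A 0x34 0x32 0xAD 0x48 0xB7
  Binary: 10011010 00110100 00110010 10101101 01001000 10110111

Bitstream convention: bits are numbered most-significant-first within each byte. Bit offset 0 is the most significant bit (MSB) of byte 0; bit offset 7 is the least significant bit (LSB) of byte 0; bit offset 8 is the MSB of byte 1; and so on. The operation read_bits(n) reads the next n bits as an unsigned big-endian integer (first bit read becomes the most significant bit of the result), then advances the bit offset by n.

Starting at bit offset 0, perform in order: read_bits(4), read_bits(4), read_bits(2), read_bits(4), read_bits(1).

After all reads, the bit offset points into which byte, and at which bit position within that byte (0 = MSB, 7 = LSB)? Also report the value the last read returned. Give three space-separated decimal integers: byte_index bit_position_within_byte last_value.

Read 1: bits[0:4] width=4 -> value=9 (bin 1001); offset now 4 = byte 0 bit 4; 44 bits remain
Read 2: bits[4:8] width=4 -> value=10 (bin 1010); offset now 8 = byte 1 bit 0; 40 bits remain
Read 3: bits[8:10] width=2 -> value=0 (bin 00); offset now 10 = byte 1 bit 2; 38 bits remain
Read 4: bits[10:14] width=4 -> value=13 (bin 1101); offset now 14 = byte 1 bit 6; 34 bits remain
Read 5: bits[14:15] width=1 -> value=0 (bin 0); offset now 15 = byte 1 bit 7; 33 bits remain

Answer: 1 7 0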